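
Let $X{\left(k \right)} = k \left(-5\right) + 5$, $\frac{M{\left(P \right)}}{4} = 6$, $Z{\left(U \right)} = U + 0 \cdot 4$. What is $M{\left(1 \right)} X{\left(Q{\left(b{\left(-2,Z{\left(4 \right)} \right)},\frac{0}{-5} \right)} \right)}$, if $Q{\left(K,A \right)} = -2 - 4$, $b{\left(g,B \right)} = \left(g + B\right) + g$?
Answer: $840$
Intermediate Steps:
$Z{\left(U \right)} = U$ ($Z{\left(U \right)} = U + 0 = U$)
$b{\left(g,B \right)} = B + 2 g$ ($b{\left(g,B \right)} = \left(B + g\right) + g = B + 2 g$)
$M{\left(P \right)} = 24$ ($M{\left(P \right)} = 4 \cdot 6 = 24$)
$Q{\left(K,A \right)} = -6$ ($Q{\left(K,A \right)} = -2 - 4 = -6$)
$X{\left(k \right)} = 5 - 5 k$ ($X{\left(k \right)} = - 5 k + 5 = 5 - 5 k$)
$M{\left(1 \right)} X{\left(Q{\left(b{\left(-2,Z{\left(4 \right)} \right)},\frac{0}{-5} \right)} \right)} = 24 \left(5 - -30\right) = 24 \left(5 + 30\right) = 24 \cdot 35 = 840$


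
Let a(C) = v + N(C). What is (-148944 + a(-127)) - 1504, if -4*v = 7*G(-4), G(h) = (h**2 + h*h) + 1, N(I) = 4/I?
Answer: -76456937/508 ≈ -1.5051e+5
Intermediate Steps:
G(h) = 1 + 2*h**2 (G(h) = (h**2 + h**2) + 1 = 2*h**2 + 1 = 1 + 2*h**2)
v = -231/4 (v = -7*(1 + 2*(-4)**2)/4 = -7*(1 + 2*16)/4 = -7*(1 + 32)/4 = -7*33/4 = -1/4*231 = -231/4 ≈ -57.750)
a(C) = -231/4 + 4/C
(-148944 + a(-127)) - 1504 = (-148944 + (-231/4 + 4/(-127))) - 1504 = (-148944 + (-231/4 + 4*(-1/127))) - 1504 = (-148944 + (-231/4 - 4/127)) - 1504 = (-148944 - 29353/508) - 1504 = -75692905/508 - 1504 = -76456937/508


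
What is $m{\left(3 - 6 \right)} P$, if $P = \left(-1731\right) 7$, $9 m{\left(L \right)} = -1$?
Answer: $\frac{4039}{3} \approx 1346.3$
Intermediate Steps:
$m{\left(L \right)} = - \frac{1}{9}$ ($m{\left(L \right)} = \frac{1}{9} \left(-1\right) = - \frac{1}{9}$)
$P = -12117$
$m{\left(3 - 6 \right)} P = \left(- \frac{1}{9}\right) \left(-12117\right) = \frac{4039}{3}$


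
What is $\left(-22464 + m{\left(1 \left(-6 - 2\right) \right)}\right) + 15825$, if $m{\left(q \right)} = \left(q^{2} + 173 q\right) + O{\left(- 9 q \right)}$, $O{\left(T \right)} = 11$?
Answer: $-7948$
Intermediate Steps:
$m{\left(q \right)} = 11 + q^{2} + 173 q$ ($m{\left(q \right)} = \left(q^{2} + 173 q\right) + 11 = 11 + q^{2} + 173 q$)
$\left(-22464 + m{\left(1 \left(-6 - 2\right) \right)}\right) + 15825 = \left(-22464 + \left(11 + \left(1 \left(-6 - 2\right)\right)^{2} + 173 \cdot 1 \left(-6 - 2\right)\right)\right) + 15825 = \left(-22464 + \left(11 + \left(1 \left(-8\right)\right)^{2} + 173 \cdot 1 \left(-8\right)\right)\right) + 15825 = \left(-22464 + \left(11 + \left(-8\right)^{2} + 173 \left(-8\right)\right)\right) + 15825 = \left(-22464 + \left(11 + 64 - 1384\right)\right) + 15825 = \left(-22464 - 1309\right) + 15825 = -23773 + 15825 = -7948$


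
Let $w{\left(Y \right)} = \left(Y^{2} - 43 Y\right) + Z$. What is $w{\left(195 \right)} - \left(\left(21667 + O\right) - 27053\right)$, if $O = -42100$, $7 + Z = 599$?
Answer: $77718$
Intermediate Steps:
$Z = 592$ ($Z = -7 + 599 = 592$)
$w{\left(Y \right)} = 592 + Y^{2} - 43 Y$ ($w{\left(Y \right)} = \left(Y^{2} - 43 Y\right) + 592 = 592 + Y^{2} - 43 Y$)
$w{\left(195 \right)} - \left(\left(21667 + O\right) - 27053\right) = \left(592 + 195^{2} - 8385\right) - \left(\left(21667 - 42100\right) - 27053\right) = \left(592 + 38025 - 8385\right) - \left(-20433 - 27053\right) = 30232 - -47486 = 30232 + 47486 = 77718$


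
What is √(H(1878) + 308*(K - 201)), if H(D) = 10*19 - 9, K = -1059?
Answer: I*√387899 ≈ 622.82*I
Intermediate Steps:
H(D) = 181 (H(D) = 190 - 9 = 181)
√(H(1878) + 308*(K - 201)) = √(181 + 308*(-1059 - 201)) = √(181 + 308*(-1260)) = √(181 - 388080) = √(-387899) = I*√387899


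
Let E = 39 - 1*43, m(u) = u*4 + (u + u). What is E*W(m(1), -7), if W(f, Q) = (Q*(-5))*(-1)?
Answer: 140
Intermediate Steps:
m(u) = 6*u (m(u) = 4*u + 2*u = 6*u)
W(f, Q) = 5*Q (W(f, Q) = -5*Q*(-1) = 5*Q)
E = -4 (E = 39 - 43 = -4)
E*W(m(1), -7) = -20*(-7) = -4*(-35) = 140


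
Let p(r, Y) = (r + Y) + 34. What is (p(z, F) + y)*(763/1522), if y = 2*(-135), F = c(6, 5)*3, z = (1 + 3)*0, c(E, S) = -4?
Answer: -94612/761 ≈ -124.33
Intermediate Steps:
z = 0 (z = 4*0 = 0)
F = -12 (F = -4*3 = -12)
p(r, Y) = 34 + Y + r (p(r, Y) = (Y + r) + 34 = 34 + Y + r)
y = -270
(p(z, F) + y)*(763/1522) = ((34 - 12 + 0) - 270)*(763/1522) = (22 - 270)*(763*(1/1522)) = -248*763/1522 = -94612/761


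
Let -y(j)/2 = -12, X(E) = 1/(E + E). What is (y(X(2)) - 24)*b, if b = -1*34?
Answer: 0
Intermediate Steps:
X(E) = 1/(2*E)
b = -34
y(j) = 24 (y(j) = -2*(-12) = 24)
(y(X(2)) - 24)*b = (24 - 24)*(-34) = 0*(-34) = 0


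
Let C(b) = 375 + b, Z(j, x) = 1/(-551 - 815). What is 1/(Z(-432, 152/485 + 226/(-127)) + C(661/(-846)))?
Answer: 288909/108114932 ≈ 0.0026722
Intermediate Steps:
Z(j, x) = -1/1366 (Z(j, x) = 1/(-1366) = -1/1366)
1/(Z(-432, 152/485 + 226/(-127)) + C(661/(-846))) = 1/(-1/1366 + (375 + 661/(-846))) = 1/(-1/1366 + (375 + 661*(-1/846))) = 1/(-1/1366 + (375 - 661/846)) = 1/(-1/1366 + 316589/846) = 1/(108114932/288909) = 288909/108114932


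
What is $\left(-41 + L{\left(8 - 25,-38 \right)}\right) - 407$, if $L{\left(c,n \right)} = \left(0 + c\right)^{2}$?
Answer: $-159$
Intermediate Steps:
$L{\left(c,n \right)} = c^{2}$
$\left(-41 + L{\left(8 - 25,-38 \right)}\right) - 407 = \left(-41 + \left(8 - 25\right)^{2}\right) - 407 = \left(-41 + \left(-17\right)^{2}\right) - 407 = \left(-41 + 289\right) - 407 = 248 - 407 = -159$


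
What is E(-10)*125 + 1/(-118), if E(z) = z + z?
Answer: -295001/118 ≈ -2500.0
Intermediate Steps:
E(z) = 2*z
E(-10)*125 + 1/(-118) = (2*(-10))*125 + 1/(-118) = -20*125 - 1/118 = -2500 - 1/118 = -295001/118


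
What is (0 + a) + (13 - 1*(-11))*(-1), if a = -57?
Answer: -81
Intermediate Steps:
(0 + a) + (13 - 1*(-11))*(-1) = (0 - 57) + (13 - 1*(-11))*(-1) = -57 + (13 + 11)*(-1) = -57 + 24*(-1) = -57 - 24 = -81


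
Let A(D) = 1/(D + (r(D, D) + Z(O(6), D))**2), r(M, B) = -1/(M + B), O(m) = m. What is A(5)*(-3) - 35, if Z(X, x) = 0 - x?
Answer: -108835/3101 ≈ -35.097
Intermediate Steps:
r(M, B) = -1/(B + M)
Z(X, x) = -x
A(D) = 1/(D + (-D - 1/(2*D))**2) (A(D) = 1/(D + (-1/(D + D) - D)**2) = 1/(D + (-1/(2*D) - D)**2) = 1/(D + (-D - 1/(2*D))**2))
A(5)*(-3) - 35 = (4*5**2/((1 + 2*5**2)**2 + 4*5**3))*(-3) - 35 = (4*25/((1 + 2*25)**2 + 4*125))*(-3) - 35 = (4*25/((1 + 50)**2 + 500))*(-3) - 35 = (4*25/(51**2 + 500))*(-3) - 35 = (4*25/(2601 + 500))*(-3) - 35 = (4*25/3101)*(-3) - 35 = (4*25*(1/3101))*(-3) - 35 = (100/3101)*(-3) - 35 = -300/3101 - 35 = -108835/3101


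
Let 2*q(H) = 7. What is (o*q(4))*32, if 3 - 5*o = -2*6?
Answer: 336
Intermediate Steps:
q(H) = 7/2 (q(H) = (½)*7 = 7/2)
o = 3 (o = ⅗ - (-2)*6/5 = ⅗ - ⅕*(-12) = ⅗ + 12/5 = 3)
(o*q(4))*32 = (3*(7/2))*32 = (21/2)*32 = 336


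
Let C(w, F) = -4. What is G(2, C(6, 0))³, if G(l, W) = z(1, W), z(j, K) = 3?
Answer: 27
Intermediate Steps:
G(l, W) = 3
G(2, C(6, 0))³ = 3³ = 27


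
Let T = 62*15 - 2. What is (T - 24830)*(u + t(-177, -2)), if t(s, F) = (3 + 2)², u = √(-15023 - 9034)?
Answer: -597550 - 645354*I*√33 ≈ -5.9755e+5 - 3.7073e+6*I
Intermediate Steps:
u = 27*I*√33 (u = √(-24057) = 27*I*√33 ≈ 155.1*I)
T = 928 (T = 930 - 2 = 928)
t(s, F) = 25 (t(s, F) = 5² = 25)
(T - 24830)*(u + t(-177, -2)) = (928 - 24830)*(27*I*√33 + 25) = -23902*(25 + 27*I*√33) = -597550 - 645354*I*√33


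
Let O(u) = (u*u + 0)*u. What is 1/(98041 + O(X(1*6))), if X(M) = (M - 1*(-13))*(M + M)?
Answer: 1/11950393 ≈ 8.3679e-8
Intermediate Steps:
X(M) = 2*M*(13 + M) (X(M) = (M + 13)*(2*M) = (13 + M)*(2*M) = 2*M*(13 + M))
O(u) = u³ (O(u) = (u² + 0)*u = u²*u = u³)
1/(98041 + O(X(1*6))) = 1/(98041 + (2*(1*6)*(13 + 1*6))³) = 1/(98041 + (2*6*(13 + 6))³) = 1/(98041 + (2*6*19)³) = 1/(98041 + 228³) = 1/(98041 + 11852352) = 1/11950393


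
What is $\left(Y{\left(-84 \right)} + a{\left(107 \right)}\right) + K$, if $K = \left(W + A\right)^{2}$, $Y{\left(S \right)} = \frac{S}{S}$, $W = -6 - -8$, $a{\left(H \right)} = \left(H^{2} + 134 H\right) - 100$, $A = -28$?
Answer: $26364$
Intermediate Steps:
$a{\left(H \right)} = -100 + H^{2} + 134 H$
$W = 2$ ($W = -6 + 8 = 2$)
$Y{\left(S \right)} = 1$
$K = 676$ ($K = \left(2 - 28\right)^{2} = \left(-26\right)^{2} = 676$)
$\left(Y{\left(-84 \right)} + a{\left(107 \right)}\right) + K = \left(1 + \left(-100 + 107^{2} + 134 \cdot 107\right)\right) + 676 = \left(1 + \left(-100 + 11449 + 14338\right)\right) + 676 = \left(1 + 25687\right) + 676 = 25688 + 676 = 26364$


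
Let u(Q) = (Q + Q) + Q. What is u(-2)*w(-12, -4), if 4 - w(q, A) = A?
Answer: -48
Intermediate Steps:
w(q, A) = 4 - A
u(Q) = 3*Q (u(Q) = 2*Q + Q = 3*Q)
u(-2)*w(-12, -4) = (3*(-2))*(4 - 1*(-4)) = -6*(4 + 4) = -6*8 = -48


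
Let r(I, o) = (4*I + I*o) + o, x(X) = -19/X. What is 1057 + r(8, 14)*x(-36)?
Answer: 20527/18 ≈ 1140.4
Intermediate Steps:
r(I, o) = o + 4*I + I*o
1057 + r(8, 14)*x(-36) = 1057 + (14 + 4*8 + 8*14)*(-19/(-36)) = 1057 + (14 + 32 + 112)*(-19*(-1/36)) = 1057 + 158*(19/36) = 1057 + 1501/18 = 20527/18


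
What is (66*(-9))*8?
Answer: -4752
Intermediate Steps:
(66*(-9))*8 = -594*8 = -4752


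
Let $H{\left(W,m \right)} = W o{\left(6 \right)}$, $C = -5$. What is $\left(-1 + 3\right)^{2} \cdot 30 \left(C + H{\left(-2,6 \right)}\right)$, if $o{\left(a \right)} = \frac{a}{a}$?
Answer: $-840$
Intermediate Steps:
$o{\left(a \right)} = 1$
$H{\left(W,m \right)} = W$ ($H{\left(W,m \right)} = W 1 = W$)
$\left(-1 + 3\right)^{2} \cdot 30 \left(C + H{\left(-2,6 \right)}\right) = \left(-1 + 3\right)^{2} \cdot 30 \left(-5 - 2\right) = 2^{2} \cdot 30 \left(-7\right) = 4 \cdot 30 \left(-7\right) = 120 \left(-7\right) = -840$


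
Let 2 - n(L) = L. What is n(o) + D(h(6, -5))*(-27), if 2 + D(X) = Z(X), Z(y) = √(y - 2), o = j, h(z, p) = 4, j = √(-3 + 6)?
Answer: 56 - √3 - 27*√2 ≈ 16.084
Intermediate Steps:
j = √3 ≈ 1.7320
o = √3 ≈ 1.7320
Z(y) = √(-2 + y)
D(X) = -2 + √(-2 + X)
n(L) = 2 - L
n(o) + D(h(6, -5))*(-27) = (2 - √3) + (-2 + √(-2 + 4))*(-27) = (2 - √3) + (-2 + √2)*(-27) = (2 - √3) + (54 - 27*√2) = 56 - √3 - 27*√2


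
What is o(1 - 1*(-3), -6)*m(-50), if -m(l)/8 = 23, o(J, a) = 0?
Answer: 0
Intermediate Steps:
m(l) = -184 (m(l) = -8*23 = -184)
o(1 - 1*(-3), -6)*m(-50) = 0*(-184) = 0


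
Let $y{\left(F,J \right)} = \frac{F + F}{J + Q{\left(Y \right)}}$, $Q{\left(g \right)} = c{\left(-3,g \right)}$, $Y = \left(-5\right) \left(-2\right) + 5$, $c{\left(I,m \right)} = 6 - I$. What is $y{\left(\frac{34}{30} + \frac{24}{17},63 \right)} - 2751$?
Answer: $- \frac{25253531}{9180} \approx -2750.9$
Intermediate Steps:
$Y = 15$ ($Y = 10 + 5 = 15$)
$Q{\left(g \right)} = 9$ ($Q{\left(g \right)} = 6 - -3 = 6 + 3 = 9$)
$y{\left(F,J \right)} = \frac{2 F}{9 + J}$ ($y{\left(F,J \right)} = \frac{F + F}{J + 9} = \frac{2 F}{9 + J}$)
$y{\left(\frac{34}{30} + \frac{24}{17},63 \right)} - 2751 = \frac{2 \left(\frac{34}{30} + \frac{24}{17}\right)}{9 + 63} - 2751 = \frac{2 \left(34 \cdot \frac{1}{30} + 24 \cdot \frac{1}{17}\right)}{72} - 2751 = 2 \left(\frac{17}{15} + \frac{24}{17}\right) \frac{1}{72} - 2751 = 2 \cdot \frac{649}{255} \cdot \frac{1}{72} - 2751 = \frac{649}{9180} - 2751 = - \frac{25253531}{9180}$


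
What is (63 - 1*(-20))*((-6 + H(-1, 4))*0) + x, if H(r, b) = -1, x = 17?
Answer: 17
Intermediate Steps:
(63 - 1*(-20))*((-6 + H(-1, 4))*0) + x = (63 - 1*(-20))*((-6 - 1)*0) + 17 = (63 + 20)*(-7*0) + 17 = 83*0 + 17 = 0 + 17 = 17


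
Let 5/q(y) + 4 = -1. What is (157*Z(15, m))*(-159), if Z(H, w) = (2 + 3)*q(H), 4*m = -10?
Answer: 124815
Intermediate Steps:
m = -5/2 (m = (1/4)*(-10) = -5/2 ≈ -2.5000)
q(y) = -1 (q(y) = 5/(-4 - 1) = 5/(-5) = 5*(-1/5) = -1)
Z(H, w) = -5 (Z(H, w) = (2 + 3)*(-1) = 5*(-1) = -5)
(157*Z(15, m))*(-159) = (157*(-5))*(-159) = -785*(-159) = 124815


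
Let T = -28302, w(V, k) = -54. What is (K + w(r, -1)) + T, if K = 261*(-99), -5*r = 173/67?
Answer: -54195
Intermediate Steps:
r = -173/335 (r = -173/(5*67) = -⅕*173/67 = -173/335 ≈ -0.51642)
K = -25839
(K + w(r, -1)) + T = (-25839 - 54) - 28302 = -25893 - 28302 = -54195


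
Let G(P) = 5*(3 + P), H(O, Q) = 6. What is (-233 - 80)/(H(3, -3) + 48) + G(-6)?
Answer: -1123/54 ≈ -20.796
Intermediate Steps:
G(P) = 15 + 5*P
(-233 - 80)/(H(3, -3) + 48) + G(-6) = (-233 - 80)/(6 + 48) + (15 + 5*(-6)) = -313/54 + (15 - 30) = -313*1/54 - 15 = -313/54 - 15 = -1123/54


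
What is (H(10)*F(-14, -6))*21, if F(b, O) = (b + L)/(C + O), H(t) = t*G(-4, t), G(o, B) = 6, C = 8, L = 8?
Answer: -3780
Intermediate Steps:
H(t) = 6*t (H(t) = t*6 = 6*t)
F(b, O) = (8 + b)/(8 + O) (F(b, O) = (b + 8)/(8 + O) = (8 + b)/(8 + O))
(H(10)*F(-14, -6))*21 = ((6*10)*((8 - 14)/(8 - 6)))*21 = (60*(-6/2))*21 = (60*((½)*(-6)))*21 = (60*(-3))*21 = -180*21 = -3780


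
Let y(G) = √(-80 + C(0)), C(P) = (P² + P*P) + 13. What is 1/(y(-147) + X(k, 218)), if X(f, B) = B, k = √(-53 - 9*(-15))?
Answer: 218/47591 - I*√67/47591 ≈ 0.0045807 - 0.00017199*I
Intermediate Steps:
C(P) = 13 + 2*P² (C(P) = (P² + P²) + 13 = 2*P² + 13 = 13 + 2*P²)
y(G) = I*√67 (y(G) = √(-80 + (13 + 2*0²)) = √(-80 + (13 + 2*0)) = √(-80 + (13 + 0)) = √(-80 + 13) = √(-67) = I*√67)
k = √82 (k = √(-53 + 135) = √82 ≈ 9.0554)
1/(y(-147) + X(k, 218)) = 1/(I*√67 + 218) = 1/(218 + I*√67)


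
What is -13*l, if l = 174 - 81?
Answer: -1209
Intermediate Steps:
l = 93
-13*l = -13*93 = -1209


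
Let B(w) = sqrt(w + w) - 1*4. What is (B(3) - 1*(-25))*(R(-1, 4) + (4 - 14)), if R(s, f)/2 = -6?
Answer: -462 - 22*sqrt(6) ≈ -515.89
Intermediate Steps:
R(s, f) = -12 (R(s, f) = 2*(-6) = -12)
B(w) = -4 + sqrt(2)*sqrt(w) (B(w) = sqrt(2*w) - 4 = sqrt(2)*sqrt(w) - 4 = -4 + sqrt(2)*sqrt(w))
(B(3) - 1*(-25))*(R(-1, 4) + (4 - 14)) = ((-4 + sqrt(2)*sqrt(3)) - 1*(-25))*(-12 + (4 - 14)) = ((-4 + sqrt(6)) + 25)*(-12 - 10) = (21 + sqrt(6))*(-22) = -462 - 22*sqrt(6)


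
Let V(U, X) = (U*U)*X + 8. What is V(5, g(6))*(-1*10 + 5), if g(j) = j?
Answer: -790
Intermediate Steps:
V(U, X) = 8 + X*U² (V(U, X) = U²*X + 8 = X*U² + 8 = 8 + X*U²)
V(5, g(6))*(-1*10 + 5) = (8 + 6*5²)*(-1*10 + 5) = (8 + 6*25)*(-10 + 5) = (8 + 150)*(-5) = 158*(-5) = -790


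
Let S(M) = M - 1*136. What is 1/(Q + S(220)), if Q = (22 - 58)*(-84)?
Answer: 1/3108 ≈ 0.00032175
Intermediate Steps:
S(M) = -136 + M (S(M) = M - 136 = -136 + M)
Q = 3024 (Q = -36*(-84) = 3024)
1/(Q + S(220)) = 1/(3024 + (-136 + 220)) = 1/(3024 + 84) = 1/3108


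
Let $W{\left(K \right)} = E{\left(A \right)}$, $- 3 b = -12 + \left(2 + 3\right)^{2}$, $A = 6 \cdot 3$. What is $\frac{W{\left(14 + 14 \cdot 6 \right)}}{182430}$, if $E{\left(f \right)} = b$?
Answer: $- \frac{13}{547290} \approx -2.3753 \cdot 10^{-5}$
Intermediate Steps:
$A = 18$
$b = - \frac{13}{3}$ ($b = - \frac{-12 + \left(2 + 3\right)^{2}}{3} = - \frac{-12 + 5^{2}}{3} = - \frac{-12 + 25}{3} = \left(- \frac{1}{3}\right) 13 = - \frac{13}{3} \approx -4.3333$)
$E{\left(f \right)} = - \frac{13}{3}$
$W{\left(K \right)} = - \frac{13}{3}$
$\frac{W{\left(14 + 14 \cdot 6 \right)}}{182430} = - \frac{13}{3 \cdot 182430} = \left(- \frac{13}{3}\right) \frac{1}{182430} = - \frac{13}{547290}$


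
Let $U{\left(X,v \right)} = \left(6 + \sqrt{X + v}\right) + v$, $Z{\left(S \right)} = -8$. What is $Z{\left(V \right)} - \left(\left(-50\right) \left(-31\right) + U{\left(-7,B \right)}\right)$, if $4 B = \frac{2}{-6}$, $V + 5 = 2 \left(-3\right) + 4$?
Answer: $- \frac{18767}{12} - \frac{i \sqrt{255}}{6} \approx -1563.9 - 2.6615 i$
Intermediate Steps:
$V = -7$ ($V = -5 + \left(2 \left(-3\right) + 4\right) = -5 + \left(-6 + 4\right) = -5 - 2 = -7$)
$B = - \frac{1}{12}$ ($B = \frac{2 \frac{1}{-6}}{4} = \frac{2 \left(- \frac{1}{6}\right)}{4} = \frac{1}{4} \left(- \frac{1}{3}\right) = - \frac{1}{12} \approx -0.083333$)
$U{\left(X,v \right)} = 6 + v + \sqrt{X + v}$
$Z{\left(V \right)} - \left(\left(-50\right) \left(-31\right) + U{\left(-7,B \right)}\right) = -8 - \left(\left(-50\right) \left(-31\right) + \left(6 - \frac{1}{12} + \sqrt{-7 - \frac{1}{12}}\right)\right) = -8 - \left(1550 + \left(6 - \frac{1}{12} + \sqrt{- \frac{85}{12}}\right)\right) = -8 - \left(1550 + \left(6 - \frac{1}{12} + \frac{i \sqrt{255}}{6}\right)\right) = -8 - \left(1550 + \left(\frac{71}{12} + \frac{i \sqrt{255}}{6}\right)\right) = -8 - \left(\frac{18671}{12} + \frac{i \sqrt{255}}{6}\right) = - \frac{18767}{12} - \frac{i \sqrt{255}}{6}$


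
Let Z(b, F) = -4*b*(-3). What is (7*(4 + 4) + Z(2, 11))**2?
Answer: 6400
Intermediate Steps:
Z(b, F) = 12*b
(7*(4 + 4) + Z(2, 11))**2 = (7*(4 + 4) + 12*2)**2 = (7*8 + 24)**2 = (56 + 24)**2 = 80**2 = 6400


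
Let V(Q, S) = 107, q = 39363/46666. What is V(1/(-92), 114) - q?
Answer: 4953899/46666 ≈ 106.16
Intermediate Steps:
q = 39363/46666 (q = 39363*(1/46666) = 39363/46666 ≈ 0.84350)
V(1/(-92), 114) - q = 107 - 1*39363/46666 = 107 - 39363/46666 = 4953899/46666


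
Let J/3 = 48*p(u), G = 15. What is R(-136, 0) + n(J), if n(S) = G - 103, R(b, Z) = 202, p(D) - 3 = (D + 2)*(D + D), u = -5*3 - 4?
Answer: 114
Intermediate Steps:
u = -19 (u = -15 - 4 = -19)
p(D) = 3 + 2*D*(2 + D) (p(D) = 3 + (D + 2)*(D + D) = 3 + (2 + D)*(2*D) = 3 + 2*D*(2 + D))
J = 93456 (J = 3*(48*(3 + 2*(-19)² + 4*(-19))) = 3*(48*(3 + 2*361 - 76)) = 3*(48*(3 + 722 - 76)) = 3*(48*649) = 3*31152 = 93456)
n(S) = -88 (n(S) = 15 - 103 = -88)
R(-136, 0) + n(J) = 202 - 88 = 114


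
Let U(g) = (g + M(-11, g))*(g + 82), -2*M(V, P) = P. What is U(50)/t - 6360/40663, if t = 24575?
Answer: -884364/39971729 ≈ -0.022125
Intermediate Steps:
M(V, P) = -P/2
U(g) = g*(82 + g)/2 (U(g) = (g - g/2)*(g + 82) = (g/2)*(82 + g) = g*(82 + g)/2)
U(50)/t - 6360/40663 = ((½)*50*(82 + 50))/24575 - 6360/40663 = ((½)*50*132)*(1/24575) - 6360*1/40663 = 3300*(1/24575) - 6360/40663 = 132/983 - 6360/40663 = -884364/39971729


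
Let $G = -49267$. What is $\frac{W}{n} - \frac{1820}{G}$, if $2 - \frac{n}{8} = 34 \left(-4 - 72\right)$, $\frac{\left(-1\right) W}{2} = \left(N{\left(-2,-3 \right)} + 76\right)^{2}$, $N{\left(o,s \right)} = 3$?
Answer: $- \frac{288649267}{509617848} \approx -0.5664$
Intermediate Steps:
$W = -12482$ ($W = - 2 \left(3 + 76\right)^{2} = - 2 \cdot 79^{2} = \left(-2\right) 6241 = -12482$)
$n = 20688$ ($n = 16 - 8 \cdot 34 \left(-4 - 72\right) = 16 - 8 \cdot 34 \left(-76\right) = 16 - -20672 = 16 + 20672 = 20688$)
$\frac{W}{n} - \frac{1820}{G} = - \frac{12482}{20688} - \frac{1820}{-49267} = \left(-12482\right) \frac{1}{20688} - - \frac{1820}{49267} = - \frac{6241}{10344} + \frac{1820}{49267} = - \frac{288649267}{509617848}$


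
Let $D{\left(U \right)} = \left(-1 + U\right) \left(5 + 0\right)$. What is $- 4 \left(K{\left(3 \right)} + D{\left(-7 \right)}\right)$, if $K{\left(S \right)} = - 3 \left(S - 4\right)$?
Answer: $148$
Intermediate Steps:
$K{\left(S \right)} = 12 - 3 S$ ($K{\left(S \right)} = - 3 \left(-4 + S\right) = 12 - 3 S$)
$D{\left(U \right)} = -5 + 5 U$ ($D{\left(U \right)} = \left(-1 + U\right) 5 = -5 + 5 U$)
$- 4 \left(K{\left(3 \right)} + D{\left(-7 \right)}\right) = - 4 \left(\left(12 - 9\right) + \left(-5 + 5 \left(-7\right)\right)\right) = - 4 \left(\left(12 - 9\right) - 40\right) = - 4 \left(3 - 40\right) = \left(-4\right) \left(-37\right) = 148$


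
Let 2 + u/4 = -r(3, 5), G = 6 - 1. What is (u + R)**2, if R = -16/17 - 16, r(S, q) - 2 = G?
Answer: 810000/289 ≈ 2802.8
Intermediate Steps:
G = 5
r(S, q) = 7 (r(S, q) = 2 + 5 = 7)
u = -36 (u = -8 + 4*(-1*7) = -8 + 4*(-7) = -8 - 28 = -36)
R = -288/17 (R = -16*1/17 - 16 = -16/17 - 16 = -288/17 ≈ -16.941)
(u + R)**2 = (-36 - 288/17)**2 = (-900/17)**2 = 810000/289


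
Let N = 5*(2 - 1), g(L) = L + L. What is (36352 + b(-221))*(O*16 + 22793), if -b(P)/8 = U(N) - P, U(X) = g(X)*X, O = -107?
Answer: 720632904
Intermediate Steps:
g(L) = 2*L
N = 5 (N = 5*1 = 5)
U(X) = 2*X**2 (U(X) = (2*X)*X = 2*X**2)
b(P) = -400 + 8*P (b(P) = -8*(2*5**2 - P) = -8*(2*25 - P) = -8*(50 - P) = -400 + 8*P)
(36352 + b(-221))*(O*16 + 22793) = (36352 + (-400 + 8*(-221)))*(-107*16 + 22793) = (36352 + (-400 - 1768))*(-1712 + 22793) = (36352 - 2168)*21081 = 34184*21081 = 720632904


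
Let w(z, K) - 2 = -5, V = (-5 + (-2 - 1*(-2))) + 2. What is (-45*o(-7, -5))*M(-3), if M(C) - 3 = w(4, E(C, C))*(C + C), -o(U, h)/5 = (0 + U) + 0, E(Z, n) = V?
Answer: -33075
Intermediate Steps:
V = -3 (V = (-5 + (-2 + 2)) + 2 = (-5 + 0) + 2 = -5 + 2 = -3)
E(Z, n) = -3
w(z, K) = -3 (w(z, K) = 2 - 5 = -3)
o(U, h) = -5*U (o(U, h) = -5*((0 + U) + 0) = -5*(U + 0) = -5*U)
M(C) = 3 - 6*C (M(C) = 3 - 3*(C + C) = 3 - 6*C)
(-45*o(-7, -5))*M(-3) = (-(-225)*(-7))*(3 - 6*(-3)) = (-45*35)*(3 + 18) = -1575*21 = -33075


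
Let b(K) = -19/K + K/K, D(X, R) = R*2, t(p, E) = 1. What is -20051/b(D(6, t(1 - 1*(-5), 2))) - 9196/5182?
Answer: 103826116/44047 ≈ 2357.2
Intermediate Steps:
D(X, R) = 2*R
b(K) = 1 - 19/K (b(K) = -19/K + 1 = 1 - 19/K)
-20051/b(D(6, t(1 - 1*(-5), 2))) - 9196/5182 = -20051*2/(-19 + 2*1) - 9196/5182 = -20051*2/(-19 + 2) - 9196*1/5182 = -20051/((½)*(-17)) - 4598/2591 = -20051/(-17/2) - 4598/2591 = -20051*(-2/17) - 4598/2591 = 40102/17 - 4598/2591 = 103826116/44047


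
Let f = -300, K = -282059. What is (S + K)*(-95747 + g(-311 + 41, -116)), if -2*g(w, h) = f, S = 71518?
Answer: 20127087977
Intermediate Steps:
g(w, h) = 150 (g(w, h) = -1/2*(-300) = 150)
(S + K)*(-95747 + g(-311 + 41, -116)) = (71518 - 282059)*(-95747 + 150) = -210541*(-95597) = 20127087977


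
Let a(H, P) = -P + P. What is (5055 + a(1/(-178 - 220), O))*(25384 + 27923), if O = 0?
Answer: 269466885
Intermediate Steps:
a(H, P) = 0
(5055 + a(1/(-178 - 220), O))*(25384 + 27923) = (5055 + 0)*(25384 + 27923) = 5055*53307 = 269466885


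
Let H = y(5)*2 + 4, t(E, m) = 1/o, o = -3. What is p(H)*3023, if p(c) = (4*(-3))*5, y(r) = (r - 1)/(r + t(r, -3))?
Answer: -181380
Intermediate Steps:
t(E, m) = -⅓ (t(E, m) = 1/(-3) = -⅓)
y(r) = (-1 + r)/(-⅓ + r) (y(r) = (r - 1)/(r - ⅓) = (-1 + r)/(-⅓ + r))
H = 40/7 (H = (3*(-1 + 5)/(-1 + 3*5))*2 + 4 = (3*4/(-1 + 15))*2 + 4 = (3*4/14)*2 + 4 = (3*(1/14)*4)*2 + 4 = (6/7)*2 + 4 = 12/7 + 4 = 40/7 ≈ 5.7143)
p(c) = -60 (p(c) = -12*5 = -60)
p(H)*3023 = -60*3023 = -181380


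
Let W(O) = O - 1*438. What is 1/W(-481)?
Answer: -1/919 ≈ -0.0010881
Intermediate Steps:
W(O) = -438 + O (W(O) = O - 438 = -438 + O)
1/W(-481) = 1/(-438 - 481) = 1/(-919) = -1/919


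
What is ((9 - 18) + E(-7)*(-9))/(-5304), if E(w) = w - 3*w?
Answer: 45/1768 ≈ 0.025452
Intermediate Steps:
E(w) = -2*w
((9 - 18) + E(-7)*(-9))/(-5304) = ((9 - 18) - 2*(-7)*(-9))/(-5304) = (-9 + 14*(-9))*(-1/5304) = (-9 - 126)*(-1/5304) = -135*(-1/5304) = 45/1768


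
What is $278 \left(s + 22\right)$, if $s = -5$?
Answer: $4726$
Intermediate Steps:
$278 \left(s + 22\right) = 278 \left(-5 + 22\right) = 278 \cdot 17 = 4726$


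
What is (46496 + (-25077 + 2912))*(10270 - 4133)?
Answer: 149319347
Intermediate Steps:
(46496 + (-25077 + 2912))*(10270 - 4133) = (46496 - 22165)*6137 = 24331*6137 = 149319347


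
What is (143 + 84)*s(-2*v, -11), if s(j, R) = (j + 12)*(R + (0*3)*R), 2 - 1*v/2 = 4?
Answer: -49940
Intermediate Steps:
v = -4 (v = 4 - 2*4 = 4 - 8 = -4)
s(j, R) = R*(12 + j) (s(j, R) = (12 + j)*(R + 0*R) = (12 + j)*(R + 0) = (12 + j)*R = R*(12 + j))
(143 + 84)*s(-2*v, -11) = (143 + 84)*(-11*(12 - 2*(-4))) = 227*(-11*(12 + 8)) = 227*(-11*20) = 227*(-220) = -49940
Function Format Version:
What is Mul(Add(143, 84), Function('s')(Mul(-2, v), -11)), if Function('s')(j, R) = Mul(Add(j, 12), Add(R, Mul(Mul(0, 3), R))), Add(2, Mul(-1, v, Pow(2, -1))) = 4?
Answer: -49940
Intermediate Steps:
v = -4 (v = Add(4, Mul(-2, 4)) = Add(4, -8) = -4)
Function('s')(j, R) = Mul(R, Add(12, j)) (Function('s')(j, R) = Mul(Add(12, j), Add(R, Mul(0, R))) = Mul(Add(12, j), Add(R, 0)) = Mul(Add(12, j), R) = Mul(R, Add(12, j)))
Mul(Add(143, 84), Function('s')(Mul(-2, v), -11)) = Mul(Add(143, 84), Mul(-11, Add(12, Mul(-2, -4)))) = Mul(227, Mul(-11, Add(12, 8))) = Mul(227, Mul(-11, 20)) = Mul(227, -220) = -49940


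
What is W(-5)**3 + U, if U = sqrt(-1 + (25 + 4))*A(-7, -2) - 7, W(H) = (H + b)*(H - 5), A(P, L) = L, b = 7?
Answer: -8007 - 4*sqrt(7) ≈ -8017.6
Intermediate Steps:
W(H) = (-5 + H)*(7 + H) (W(H) = (H + 7)*(H - 5) = (7 + H)*(-5 + H) = (-5 + H)*(7 + H))
U = -7 - 4*sqrt(7) (U = sqrt(-1 + (25 + 4))*(-2) - 7 = sqrt(-1 + 29)*(-2) - 7 = sqrt(28)*(-2) - 7 = (2*sqrt(7))*(-2) - 7 = -4*sqrt(7) - 7 = -7 - 4*sqrt(7) ≈ -17.583)
W(-5)**3 + U = (-35 + (-5)**2 + 2*(-5))**3 + (-7 - 4*sqrt(7)) = (-35 + 25 - 10)**3 + (-7 - 4*sqrt(7)) = (-20)**3 + (-7 - 4*sqrt(7)) = -8000 + (-7 - 4*sqrt(7)) = -8007 - 4*sqrt(7)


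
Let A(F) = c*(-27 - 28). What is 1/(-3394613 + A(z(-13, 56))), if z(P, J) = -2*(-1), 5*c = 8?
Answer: -1/3394701 ≈ -2.9458e-7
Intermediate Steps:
c = 8/5 (c = (1/5)*8 = 8/5 ≈ 1.6000)
z(P, J) = 2
A(F) = -88 (A(F) = 8*(-27 - 28)/5 = (8/5)*(-55) = -88)
1/(-3394613 + A(z(-13, 56))) = 1/(-3394613 - 88) = 1/(-3394701) = -1/3394701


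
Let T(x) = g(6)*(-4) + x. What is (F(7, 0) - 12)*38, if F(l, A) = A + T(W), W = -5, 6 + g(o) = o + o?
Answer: -1558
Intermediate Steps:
g(o) = -6 + 2*o (g(o) = -6 + (o + o) = -6 + 2*o)
T(x) = -24 + x (T(x) = (-6 + 2*6)*(-4) + x = (-6 + 12)*(-4) + x = 6*(-4) + x = -24 + x)
F(l, A) = -29 + A (F(l, A) = A + (-24 - 5) = A - 29 = -29 + A)
(F(7, 0) - 12)*38 = ((-29 + 0) - 12)*38 = (-29 - 12)*38 = -41*38 = -1558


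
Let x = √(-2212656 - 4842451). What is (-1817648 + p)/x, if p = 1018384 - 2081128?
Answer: 2880392*I*√7055107/7055107 ≈ 1084.4*I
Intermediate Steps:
p = -1062744
x = I*√7055107 (x = √(-7055107) = I*√7055107 ≈ 2656.1*I)
(-1817648 + p)/x = (-1817648 - 1062744)/((I*√7055107)) = -(-2880392)*I*√7055107/7055107 = 2880392*I*√7055107/7055107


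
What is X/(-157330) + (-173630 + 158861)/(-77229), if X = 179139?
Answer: -1279013229/1350048730 ≈ -0.94738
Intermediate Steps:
X/(-157330) + (-173630 + 158861)/(-77229) = 179139/(-157330) + (-173630 + 158861)/(-77229) = 179139*(-1/157330) - 14769*(-1/77229) = -179139/157330 + 1641/8581 = -1279013229/1350048730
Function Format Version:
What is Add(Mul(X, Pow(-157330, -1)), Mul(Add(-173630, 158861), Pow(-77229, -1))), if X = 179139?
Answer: Rational(-1279013229, 1350048730) ≈ -0.94738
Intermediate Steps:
Add(Mul(X, Pow(-157330, -1)), Mul(Add(-173630, 158861), Pow(-77229, -1))) = Add(Mul(179139, Pow(-157330, -1)), Mul(Add(-173630, 158861), Pow(-77229, -1))) = Add(Mul(179139, Rational(-1, 157330)), Mul(-14769, Rational(-1, 77229))) = Add(Rational(-179139, 157330), Rational(1641, 8581)) = Rational(-1279013229, 1350048730)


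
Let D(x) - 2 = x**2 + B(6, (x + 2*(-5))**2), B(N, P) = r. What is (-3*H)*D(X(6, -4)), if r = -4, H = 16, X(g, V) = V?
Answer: -672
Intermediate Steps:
B(N, P) = -4
D(x) = -2 + x**2 (D(x) = 2 + (x**2 - 4) = 2 + (-4 + x**2) = -2 + x**2)
(-3*H)*D(X(6, -4)) = (-3*16)*(-2 + (-4)**2) = -48*(-2 + 16) = -48*14 = -672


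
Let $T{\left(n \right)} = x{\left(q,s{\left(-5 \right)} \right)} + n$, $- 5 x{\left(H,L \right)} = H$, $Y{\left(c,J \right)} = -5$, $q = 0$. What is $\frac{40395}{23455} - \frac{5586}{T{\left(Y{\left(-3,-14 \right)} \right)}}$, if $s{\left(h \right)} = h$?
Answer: $\frac{26244321}{23455} \approx 1118.9$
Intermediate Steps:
$x{\left(H,L \right)} = - \frac{H}{5}$
$T{\left(n \right)} = n$ ($T{\left(n \right)} = \left(- \frac{1}{5}\right) 0 + n = 0 + n = n$)
$\frac{40395}{23455} - \frac{5586}{T{\left(Y{\left(-3,-14 \right)} \right)}} = \frac{40395}{23455} - \frac{5586}{-5} = 40395 \cdot \frac{1}{23455} - - \frac{5586}{5} = \frac{8079}{4691} + \frac{5586}{5} = \frac{26244321}{23455}$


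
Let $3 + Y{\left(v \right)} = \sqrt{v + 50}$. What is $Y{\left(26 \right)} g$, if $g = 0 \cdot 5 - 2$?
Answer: $6 - 4 \sqrt{19} \approx -11.436$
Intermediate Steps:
$Y{\left(v \right)} = -3 + \sqrt{50 + v}$ ($Y{\left(v \right)} = -3 + \sqrt{v + 50} = -3 + \sqrt{50 + v}$)
$g = -2$ ($g = 0 - 2 = -2$)
$Y{\left(26 \right)} g = \left(-3 + \sqrt{50 + 26}\right) \left(-2\right) = \left(-3 + \sqrt{76}\right) \left(-2\right) = \left(-3 + 2 \sqrt{19}\right) \left(-2\right) = 6 - 4 \sqrt{19}$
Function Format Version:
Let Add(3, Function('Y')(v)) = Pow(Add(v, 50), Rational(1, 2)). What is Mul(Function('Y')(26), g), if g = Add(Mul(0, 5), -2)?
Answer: Add(6, Mul(-4, Pow(19, Rational(1, 2)))) ≈ -11.436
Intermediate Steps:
Function('Y')(v) = Add(-3, Pow(Add(50, v), Rational(1, 2))) (Function('Y')(v) = Add(-3, Pow(Add(v, 50), Rational(1, 2))) = Add(-3, Pow(Add(50, v), Rational(1, 2))))
g = -2 (g = Add(0, -2) = -2)
Mul(Function('Y')(26), g) = Mul(Add(-3, Pow(Add(50, 26), Rational(1, 2))), -2) = Mul(Add(-3, Pow(76, Rational(1, 2))), -2) = Mul(Add(-3, Mul(2, Pow(19, Rational(1, 2)))), -2) = Add(6, Mul(-4, Pow(19, Rational(1, 2))))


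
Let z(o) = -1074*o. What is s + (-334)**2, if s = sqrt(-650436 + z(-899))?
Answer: 111556 + 9*sqrt(3890) ≈ 1.1212e+5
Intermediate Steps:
s = 9*sqrt(3890) (s = sqrt(-650436 - 1074*(-899)) = sqrt(-650436 + 965526) = sqrt(315090) = 9*sqrt(3890) ≈ 561.33)
s + (-334)**2 = 9*sqrt(3890) + (-334)**2 = 9*sqrt(3890) + 111556 = 111556 + 9*sqrt(3890)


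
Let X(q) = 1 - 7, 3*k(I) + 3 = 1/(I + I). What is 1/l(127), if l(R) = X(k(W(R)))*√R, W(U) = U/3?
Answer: -√127/762 ≈ -0.014789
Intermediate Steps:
W(U) = U/3 (W(U) = U*(⅓) = U/3)
k(I) = -1 + 1/(6*I) (k(I) = -1 + 1/(3*(I + I)) = -1 + 1/(3*((2*I))) = -1 + (1/(2*I))/3 = -1 + 1/(6*I))
X(q) = -6
l(R) = -6*√R
1/l(127) = 1/(-6*√127) = -√127/762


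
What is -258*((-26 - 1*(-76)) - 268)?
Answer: 56244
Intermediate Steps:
-258*((-26 - 1*(-76)) - 268) = -258*((-26 + 76) - 268) = -258*(50 - 268) = -258*(-218) = 56244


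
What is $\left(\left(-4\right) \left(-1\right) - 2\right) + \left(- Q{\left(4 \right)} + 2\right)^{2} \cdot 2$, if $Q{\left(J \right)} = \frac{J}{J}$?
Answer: $4$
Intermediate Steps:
$Q{\left(J \right)} = 1$
$\left(\left(-4\right) \left(-1\right) - 2\right) + \left(- Q{\left(4 \right)} + 2\right)^{2} \cdot 2 = \left(\left(-4\right) \left(-1\right) - 2\right) + \left(\left(-1\right) 1 + 2\right)^{2} \cdot 2 = \left(4 - 2\right) + \left(-1 + 2\right)^{2} \cdot 2 = 2 + 1^{2} \cdot 2 = 2 + 1 \cdot 2 = 2 + 2 = 4$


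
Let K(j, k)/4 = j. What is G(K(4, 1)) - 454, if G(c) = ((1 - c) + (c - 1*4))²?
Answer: -445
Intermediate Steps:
K(j, k) = 4*j
G(c) = 9 (G(c) = ((1 - c) + (c - 4))² = ((1 - c) + (-4 + c))² = (-3)² = 9)
G(K(4, 1)) - 454 = 9 - 454 = -445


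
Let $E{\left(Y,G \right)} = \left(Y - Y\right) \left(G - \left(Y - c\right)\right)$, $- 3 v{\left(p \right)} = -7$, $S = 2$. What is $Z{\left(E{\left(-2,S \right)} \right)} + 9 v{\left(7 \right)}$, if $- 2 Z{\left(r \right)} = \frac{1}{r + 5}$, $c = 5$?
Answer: $\frac{209}{10} \approx 20.9$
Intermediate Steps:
$v{\left(p \right)} = \frac{7}{3}$ ($v{\left(p \right)} = \left(- \frac{1}{3}\right) \left(-7\right) = \frac{7}{3}$)
$E{\left(Y,G \right)} = 0$ ($E{\left(Y,G \right)} = \left(Y - Y\right) \left(G - \left(-5 + Y\right)\right) = 0 \left(5 + G - Y\right) = 0$)
$Z{\left(r \right)} = - \frac{1}{2 \left(5 + r\right)}$ ($Z{\left(r \right)} = - \frac{1}{2 \left(r + 5\right)} = - \frac{1}{2 \left(5 + r\right)}$)
$Z{\left(E{\left(-2,S \right)} \right)} + 9 v{\left(7 \right)} = - \frac{1}{10 + 2 \cdot 0} + 9 \cdot \frac{7}{3} = - \frac{1}{10 + 0} + 21 = - \frac{1}{10} + 21 = \frac{209}{10}$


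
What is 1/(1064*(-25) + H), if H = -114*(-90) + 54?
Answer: -1/16286 ≈ -6.1402e-5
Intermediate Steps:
H = 10314 (H = 10260 + 54 = 10314)
1/(1064*(-25) + H) = 1/(1064*(-25) + 10314) = 1/(-26600 + 10314) = 1/(-16286) = -1/16286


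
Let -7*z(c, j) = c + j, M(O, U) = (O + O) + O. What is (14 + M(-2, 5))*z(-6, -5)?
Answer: 88/7 ≈ 12.571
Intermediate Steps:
M(O, U) = 3*O (M(O, U) = 2*O + O = 3*O)
z(c, j) = -c/7 - j/7 (z(c, j) = -(c + j)/7 = -c/7 - j/7)
(14 + M(-2, 5))*z(-6, -5) = (14 + 3*(-2))*(-1/7*(-6) - 1/7*(-5)) = (14 - 6)*(6/7 + 5/7) = 8*(11/7) = 88/7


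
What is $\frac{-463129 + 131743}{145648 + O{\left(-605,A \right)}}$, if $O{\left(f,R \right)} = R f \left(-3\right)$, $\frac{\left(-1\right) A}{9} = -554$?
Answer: $- \frac{165693}{4597619} \approx -0.036039$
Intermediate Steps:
$A = 4986$ ($A = \left(-9\right) \left(-554\right) = 4986$)
$O{\left(f,R \right)} = - 3 R f$
$\frac{-463129 + 131743}{145648 + O{\left(-605,A \right)}} = \frac{-463129 + 131743}{145648 - 14958 \left(-605\right)} = - \frac{331386}{145648 + 9049590} = - \frac{331386}{9195238} = \left(-331386\right) \frac{1}{9195238} = - \frac{165693}{4597619}$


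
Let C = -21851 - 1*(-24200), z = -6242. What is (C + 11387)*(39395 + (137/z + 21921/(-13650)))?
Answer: 3842011056339504/7100275 ≈ 5.4111e+8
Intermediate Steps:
C = 2349 (C = -21851 + 24200 = 2349)
(C + 11387)*(39395 + (137/z + 21921/(-13650))) = (2349 + 11387)*(39395 + (137/(-6242) + 21921/(-13650))) = 13736*(39395 + (137*(-1/6242) + 21921*(-1/13650))) = 13736*(39395 + (-137/6242 - 7307/4550)) = 13736*(39395 - 11558411/7100275) = 13736*(279703775214/7100275) = 3842011056339504/7100275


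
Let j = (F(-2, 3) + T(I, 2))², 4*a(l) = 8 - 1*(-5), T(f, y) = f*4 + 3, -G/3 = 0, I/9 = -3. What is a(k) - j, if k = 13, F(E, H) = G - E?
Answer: -42423/4 ≈ -10606.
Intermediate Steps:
I = -27 (I = 9*(-3) = -27)
G = 0 (G = -3*0 = 0)
T(f, y) = 3 + 4*f (T(f, y) = 4*f + 3 = 3 + 4*f)
F(E, H) = -E (F(E, H) = 0 - E = -E)
a(l) = 13/4 (a(l) = (8 - 1*(-5))/4 = (8 + 5)/4 = (¼)*13 = 13/4)
j = 10609 (j = (-1*(-2) + (3 + 4*(-27)))² = (2 + (3 - 108))² = (2 - 105)² = (-103)² = 10609)
a(k) - j = 13/4 - 1*10609 = 13/4 - 10609 = -42423/4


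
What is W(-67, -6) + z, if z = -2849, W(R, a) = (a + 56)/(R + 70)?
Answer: -8497/3 ≈ -2832.3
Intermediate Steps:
W(R, a) = (56 + a)/(70 + R)
W(-67, -6) + z = (56 - 6)/(70 - 67) - 2849 = 50/3 - 2849 = -8497/3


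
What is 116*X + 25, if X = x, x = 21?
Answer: 2461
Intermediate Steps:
X = 21
116*X + 25 = 116*21 + 25 = 2436 + 25 = 2461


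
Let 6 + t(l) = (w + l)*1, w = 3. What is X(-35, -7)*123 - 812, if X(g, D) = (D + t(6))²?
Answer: 1156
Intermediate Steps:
t(l) = -3 + l (t(l) = -6 + (3 + l)*1 = -6 + (3 + l) = -3 + l)
X(g, D) = (3 + D)² (X(g, D) = (D + (-3 + 6))² = (D + 3)² = (3 + D)²)
X(-35, -7)*123 - 812 = (3 - 7)²*123 - 812 = (-4)²*123 - 812 = 16*123 - 812 = 1968 - 812 = 1156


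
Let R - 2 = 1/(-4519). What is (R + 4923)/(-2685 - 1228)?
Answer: -22256074/17682847 ≈ -1.2586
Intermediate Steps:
R = 9037/4519 (R = 2 + 1/(-4519) = 2 - 1/4519 = 9037/4519 ≈ 1.9998)
(R + 4923)/(-2685 - 1228) = (9037/4519 + 4923)/(-2685 - 1228) = (22256074/4519)/(-3913) = (22256074/4519)*(-1/3913) = -22256074/17682847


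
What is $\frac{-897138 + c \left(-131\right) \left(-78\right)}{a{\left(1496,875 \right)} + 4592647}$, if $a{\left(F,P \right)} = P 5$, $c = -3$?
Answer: $- \frac{463896}{2298511} \approx -0.20182$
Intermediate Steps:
$a{\left(F,P \right)} = 5 P$
$\frac{-897138 + c \left(-131\right) \left(-78\right)}{a{\left(1496,875 \right)} + 4592647} = \frac{-897138 + \left(-3\right) \left(-131\right) \left(-78\right)}{5 \cdot 875 + 4592647} = \frac{-897138 + 393 \left(-78\right)}{4375 + 4592647} = \frac{-897138 - 30654}{4597022} = \left(-927792\right) \frac{1}{4597022} = - \frac{463896}{2298511}$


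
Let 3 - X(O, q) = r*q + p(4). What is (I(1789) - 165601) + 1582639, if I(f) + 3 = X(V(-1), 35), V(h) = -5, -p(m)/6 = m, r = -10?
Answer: 1417412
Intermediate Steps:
p(m) = -6*m
X(O, q) = 27 + 10*q (X(O, q) = 3 - (-10*q - 6*4) = 3 - (-10*q - 24) = 3 - (-24 - 10*q) = 3 + (24 + 10*q) = 27 + 10*q)
I(f) = 374 (I(f) = -3 + (27 + 10*35) = -3 + (27 + 350) = -3 + 377 = 374)
(I(1789) - 165601) + 1582639 = (374 - 165601) + 1582639 = -165227 + 1582639 = 1417412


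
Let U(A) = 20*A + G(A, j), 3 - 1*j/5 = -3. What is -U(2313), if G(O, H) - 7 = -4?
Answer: -46263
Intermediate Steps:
j = 30 (j = 15 - 5*(-3) = 15 + 15 = 30)
G(O, H) = 3 (G(O, H) = 7 - 4 = 3)
U(A) = 3 + 20*A (U(A) = 20*A + 3 = 3 + 20*A)
-U(2313) = -(3 + 20*2313) = -(3 + 46260) = -1*46263 = -46263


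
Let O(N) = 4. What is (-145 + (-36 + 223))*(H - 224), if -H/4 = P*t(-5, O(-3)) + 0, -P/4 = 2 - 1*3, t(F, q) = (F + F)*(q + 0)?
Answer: 17472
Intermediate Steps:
t(F, q) = 2*F*q (t(F, q) = (2*F)*q = 2*F*q)
P = 4 (P = -4*(2 - 1*3) = -4*(2 - 3) = -4*(-1) = 4)
H = 640 (H = -4*(4*(2*(-5)*4) + 0) = -4*(4*(-40) + 0) = -4*(-160 + 0) = -4*(-160) = 640)
(-145 + (-36 + 223))*(H - 224) = (-145 + (-36 + 223))*(640 - 224) = (-145 + 187)*416 = 42*416 = 17472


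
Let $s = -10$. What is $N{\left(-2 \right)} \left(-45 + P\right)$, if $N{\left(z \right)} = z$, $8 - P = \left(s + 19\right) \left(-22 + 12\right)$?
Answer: $-106$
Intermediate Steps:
$P = 98$ ($P = 8 - \left(-10 + 19\right) \left(-22 + 12\right) = 8 - 9 \left(-10\right) = 8 - -90 = 8 + 90 = 98$)
$N{\left(-2 \right)} \left(-45 + P\right) = - 2 \left(-45 + 98\right) = \left(-2\right) 53 = -106$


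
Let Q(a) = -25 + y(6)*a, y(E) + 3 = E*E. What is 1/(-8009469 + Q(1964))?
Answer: -1/7944682 ≈ -1.2587e-7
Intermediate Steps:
y(E) = -3 + E² (y(E) = -3 + E*E = -3 + E²)
Q(a) = -25 + 33*a (Q(a) = -25 + (-3 + 6²)*a = -25 + (-3 + 36)*a = -25 + 33*a)
1/(-8009469 + Q(1964)) = 1/(-8009469 + (-25 + 33*1964)) = 1/(-8009469 + (-25 + 64812)) = 1/(-8009469 + 64787) = 1/(-7944682) = -1/7944682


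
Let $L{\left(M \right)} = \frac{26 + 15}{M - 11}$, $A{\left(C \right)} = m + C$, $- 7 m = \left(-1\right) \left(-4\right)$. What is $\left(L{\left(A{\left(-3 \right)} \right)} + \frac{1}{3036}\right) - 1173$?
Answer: $- \frac{60686081}{51612} \approx -1175.8$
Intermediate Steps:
$m = - \frac{4}{7}$ ($m = - \frac{\left(-1\right) \left(-4\right)}{7} = \left(- \frac{1}{7}\right) 4 = - \frac{4}{7} \approx -0.57143$)
$A{\left(C \right)} = - \frac{4}{7} + C$
$L{\left(M \right)} = \frac{41}{-11 + M}$
$\left(L{\left(A{\left(-3 \right)} \right)} + \frac{1}{3036}\right) - 1173 = \left(\frac{41}{-11 - \frac{25}{7}} + \frac{1}{3036}\right) - 1173 = \left(\frac{41}{- \frac{102}{7}} + \frac{1}{3036}\right) - 1173 = \left(41 \left(- \frac{7}{102}\right) + \frac{1}{3036}\right) - 1173 = \left(- \frac{287}{102} + \frac{1}{3036}\right) - 1173 = - \frac{145205}{51612} - 1173 = - \frac{60686081}{51612}$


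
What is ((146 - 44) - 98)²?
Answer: 16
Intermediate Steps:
((146 - 44) - 98)² = (102 - 98)² = 4² = 16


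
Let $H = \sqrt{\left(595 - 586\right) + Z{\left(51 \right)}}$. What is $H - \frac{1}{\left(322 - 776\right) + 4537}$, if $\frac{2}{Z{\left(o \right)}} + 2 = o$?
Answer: $- \frac{1}{4083} + \frac{\sqrt{443}}{7} \approx 3.0065$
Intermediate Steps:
$Z{\left(o \right)} = \frac{2}{-2 + o}$
$H = \frac{\sqrt{443}}{7}$ ($H = \sqrt{\left(595 - 586\right) + \frac{2}{-2 + 51}} = \sqrt{\left(595 - 586\right) + \frac{2}{49}} = \sqrt{9 + 2 \cdot \frac{1}{49}} = \sqrt{9 + \frac{2}{49}} = \sqrt{\frac{443}{49}} = \frac{\sqrt{443}}{7} \approx 3.0068$)
$H - \frac{1}{\left(322 - 776\right) + 4537} = \frac{\sqrt{443}}{7} - \frac{1}{\left(322 - 776\right) + 4537} = \frac{\sqrt{443}}{7} - \frac{1}{-454 + 4537} = \frac{\sqrt{443}}{7} - \frac{1}{4083} = - \frac{1}{4083} + \frac{\sqrt{443}}{7}$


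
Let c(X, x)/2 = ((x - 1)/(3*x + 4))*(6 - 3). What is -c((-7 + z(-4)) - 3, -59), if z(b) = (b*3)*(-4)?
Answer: -360/173 ≈ -2.0809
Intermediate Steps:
z(b) = -12*b (z(b) = (3*b)*(-4) = -12*b)
c(X, x) = 6*(-1 + x)/(4 + 3*x) (c(X, x) = 2*(((x - 1)/(3*x + 4))*(6 - 3)) = 2*(((-1 + x)/(4 + 3*x))*3) = 2*(3*(-1 + x)/(4 + 3*x)) = 6*(-1 + x)/(4 + 3*x))
-c((-7 + z(-4)) - 3, -59) = -6*(-1 - 59)/(4 + 3*(-59)) = -6*(-60)/(4 - 177) = -6*(-60)/(-173) = -6*(-1)*(-60)/173 = -1*360/173 = -360/173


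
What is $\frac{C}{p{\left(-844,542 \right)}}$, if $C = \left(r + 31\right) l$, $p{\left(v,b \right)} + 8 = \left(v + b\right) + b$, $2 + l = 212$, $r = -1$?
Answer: $\frac{1575}{58} \approx 27.155$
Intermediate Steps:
$l = 210$ ($l = -2 + 212 = 210$)
$p{\left(v,b \right)} = -8 + v + 2 b$ ($p{\left(v,b \right)} = -8 + \left(\left(v + b\right) + b\right) = -8 + \left(\left(b + v\right) + b\right) = -8 + \left(v + 2 b\right) = -8 + v + 2 b$)
$C = 6300$ ($C = \left(-1 + 31\right) 210 = 30 \cdot 210 = 6300$)
$\frac{C}{p{\left(-844,542 \right)}} = \frac{6300}{-8 - 844 + 2 \cdot 542} = \frac{6300}{-8 - 844 + 1084} = \frac{6300}{232} = 6300 \cdot \frac{1}{232} = \frac{1575}{58}$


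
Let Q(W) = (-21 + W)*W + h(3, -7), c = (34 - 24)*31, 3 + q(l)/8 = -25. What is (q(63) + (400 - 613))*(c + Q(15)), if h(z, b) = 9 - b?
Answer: -103132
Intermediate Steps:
q(l) = -224 (q(l) = -24 + 8*(-25) = -24 - 200 = -224)
c = 310 (c = 10*31 = 310)
Q(W) = 16 + W*(-21 + W) (Q(W) = (-21 + W)*W + (9 - 1*(-7)) = W*(-21 + W) + (9 + 7) = W*(-21 + W) + 16 = 16 + W*(-21 + W))
(q(63) + (400 - 613))*(c + Q(15)) = (-224 + (400 - 613))*(310 + (16 + 15² - 21*15)) = (-224 - 213)*(310 + (16 + 225 - 315)) = -437*(310 - 74) = -437*236 = -103132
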